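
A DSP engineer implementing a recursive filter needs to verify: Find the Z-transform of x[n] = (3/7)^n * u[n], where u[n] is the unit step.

The Z-transform of a^n * u[n] is z/(z-a) for |z| > |a|.
Here a = 3/7, so X(z) = z/(z - (3/7)) = 7z/(7z - 3)
ROC: |z| > 3/7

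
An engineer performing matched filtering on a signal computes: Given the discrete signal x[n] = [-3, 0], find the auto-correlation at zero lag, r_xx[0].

The auto-correlation at zero lag r_xx[0] equals the signal energy.
r_xx[0] = sum of x[n]^2 = (-3)^2 + 0^2
= 9 + 0 = 9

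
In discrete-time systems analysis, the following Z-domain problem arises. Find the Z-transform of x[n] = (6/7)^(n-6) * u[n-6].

Time-shifting property: if X(z) = Z{x[n]}, then Z{x[n-d]} = z^(-d) * X(z)
X(z) = z/(z - 6/7) for x[n] = (6/7)^n * u[n]
Z{x[n-6]} = z^(-6) * z/(z - 6/7) = z^(-5)/(z - 6/7)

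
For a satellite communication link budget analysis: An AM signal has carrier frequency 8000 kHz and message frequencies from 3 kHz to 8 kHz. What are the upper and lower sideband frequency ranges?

Upper sideband (USB) = fc + [fm_low, fm_high] = 8000 + [3, 8] = [8003, 8008] kHz
Lower sideband (LSB) = fc - [fm_high, fm_low] = 8000 - [8, 3] = [7992, 7997] kHz
Total occupied spectrum: 7992 kHz to 8008 kHz (plus carrier at 8000 kHz)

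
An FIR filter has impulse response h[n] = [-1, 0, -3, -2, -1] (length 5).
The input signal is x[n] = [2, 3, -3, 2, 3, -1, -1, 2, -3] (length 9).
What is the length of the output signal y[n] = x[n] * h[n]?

For linear convolution, the output length is:
len(y) = len(x) + len(h) - 1 = 9 + 5 - 1 = 13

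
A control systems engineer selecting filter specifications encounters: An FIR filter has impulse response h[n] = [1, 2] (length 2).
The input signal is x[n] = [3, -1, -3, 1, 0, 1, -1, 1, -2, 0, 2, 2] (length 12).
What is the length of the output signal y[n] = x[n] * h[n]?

For linear convolution, the output length is:
len(y) = len(x) + len(h) - 1 = 12 + 2 - 1 = 13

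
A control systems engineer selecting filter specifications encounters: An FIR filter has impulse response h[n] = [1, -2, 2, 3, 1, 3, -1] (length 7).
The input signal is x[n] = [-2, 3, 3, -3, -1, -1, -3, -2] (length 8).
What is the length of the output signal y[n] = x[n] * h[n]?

For linear convolution, the output length is:
len(y) = len(x) + len(h) - 1 = 8 + 7 - 1 = 14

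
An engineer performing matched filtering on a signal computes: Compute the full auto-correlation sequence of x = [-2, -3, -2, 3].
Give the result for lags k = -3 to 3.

r_xx[k] = sum_m x[m]*x[m+k], indexed from 0, for k = -3 to 3:
  r_xx[-3] = x[3]*x[0] = -6
  r_xx[-2] = x[2]*x[0] + x[3]*x[1] = -5
  r_xx[-1] = x[1]*x[0] + x[2]*x[1] + x[3]*x[2] = 6
  r_xx[0] = x[0]*x[0] + x[1]*x[1] + x[2]*x[2] + x[3]*x[3] = 26
  r_xx[1] = x[0]*x[1] + x[1]*x[2] + x[2]*x[3] = 6
  r_xx[2] = x[0]*x[2] + x[1]*x[3] = -5
  r_xx[3] = x[0]*x[3] = -6
r_xx = [-6, -5, 6, 26, 6, -5, -6]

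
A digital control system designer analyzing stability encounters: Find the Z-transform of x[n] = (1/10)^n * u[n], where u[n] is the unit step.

The Z-transform of a^n * u[n] is z/(z-a) for |z| > |a|.
Here a = 1/10, so X(z) = z/(z - (1/10)) = 10z/(10z - 1)
ROC: |z| > 1/10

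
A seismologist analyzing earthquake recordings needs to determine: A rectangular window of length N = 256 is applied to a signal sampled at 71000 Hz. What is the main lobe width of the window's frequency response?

For a rectangular window of length N,
the main lobe width in frequency is 2*f_s/N.
= 2*71000/256 = 8875/16 Hz
This determines the minimum frequency separation for resolving two sinusoids.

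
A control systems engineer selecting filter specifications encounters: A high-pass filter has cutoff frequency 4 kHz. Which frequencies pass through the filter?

A high-pass filter passes all frequencies above the cutoff frequency 4 kHz and attenuates lower frequencies.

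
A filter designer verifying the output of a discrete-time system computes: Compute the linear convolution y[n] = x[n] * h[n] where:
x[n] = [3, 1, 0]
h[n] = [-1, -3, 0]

y[n] = sum_k x[k]*h[n-k]. Output length = len(x) + len(h) - 1 = 3 + 3 - 1 = 5.
y[0] = 3*-1 = -3
y[1] = 1*-1 + 3*-3 = -10
y[2] = 0*-1 + 1*-3 + 3*0 = -3
y[3] = 0*-3 + 1*0 = 0
y[4] = 0*0 = 0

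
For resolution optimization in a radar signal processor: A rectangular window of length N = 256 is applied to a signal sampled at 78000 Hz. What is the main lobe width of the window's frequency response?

For a rectangular window of length N,
the main lobe width in frequency is 2*f_s/N.
= 2*78000/256 = 4875/8 Hz
This determines the minimum frequency separation for resolving two sinusoids.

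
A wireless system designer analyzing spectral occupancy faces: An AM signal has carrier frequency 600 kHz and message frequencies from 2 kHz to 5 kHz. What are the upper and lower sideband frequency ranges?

Upper sideband (USB) = fc + [fm_low, fm_high] = 600 + [2, 5] = [602, 605] kHz
Lower sideband (LSB) = fc - [fm_high, fm_low] = 600 - [5, 2] = [595, 598] kHz
Total occupied spectrum: 595 kHz to 605 kHz (plus carrier at 600 kHz)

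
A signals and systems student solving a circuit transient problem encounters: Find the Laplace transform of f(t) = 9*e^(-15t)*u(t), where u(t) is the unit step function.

Standard Laplace transform pair:
e^(-at)*u(t) <-> 1/(s+a)
With a = 15: L{9*e^(-15t)*u(t)} = 9/(s+15), ROC: Re(s) > -15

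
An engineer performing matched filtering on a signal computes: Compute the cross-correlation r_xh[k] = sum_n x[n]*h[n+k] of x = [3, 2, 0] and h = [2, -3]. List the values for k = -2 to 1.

Both sequences indexed from 0 and zero outside their support.
Lags with overlap: k = -2 to 1.
  r_xh[-2] = x[2]*h[0] = 0
  r_xh[-1] = x[1]*h[0] + x[2]*h[1] = 4
  r_xh[0] = x[0]*h[0] + x[1]*h[1] = 0
  r_xh[1] = x[0]*h[1] = -9
r_xh = [0, 4, 0, -9] (for k = -2, ..., 1)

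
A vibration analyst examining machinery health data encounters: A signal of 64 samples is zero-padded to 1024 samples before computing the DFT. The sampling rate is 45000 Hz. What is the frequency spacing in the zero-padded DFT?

Original DFT: N = 64, resolution = f_s/N = 45000/64 = 5625/8 Hz
Zero-padded DFT: N = 1024, resolution = f_s/N = 45000/1024 = 5625/128 Hz
Zero-padding interpolates the spectrum (finer frequency grid)
but does NOT improve the true spectral resolution (ability to resolve close frequencies).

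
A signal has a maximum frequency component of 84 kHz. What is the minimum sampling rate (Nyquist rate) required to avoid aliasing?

By the Nyquist-Shannon sampling theorem,
the minimum sampling rate (Nyquist rate) must be at least 2 * f_max.
Nyquist rate = 2 * 84 kHz = 168 kHz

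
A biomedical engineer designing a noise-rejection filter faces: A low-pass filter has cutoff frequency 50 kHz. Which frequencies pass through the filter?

A low-pass filter passes all frequencies below the cutoff frequency 50 kHz and attenuates higher frequencies.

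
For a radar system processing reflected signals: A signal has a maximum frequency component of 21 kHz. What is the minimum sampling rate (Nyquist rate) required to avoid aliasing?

By the Nyquist-Shannon sampling theorem,
the minimum sampling rate (Nyquist rate) must be at least 2 * f_max.
Nyquist rate = 2 * 21 kHz = 42 kHz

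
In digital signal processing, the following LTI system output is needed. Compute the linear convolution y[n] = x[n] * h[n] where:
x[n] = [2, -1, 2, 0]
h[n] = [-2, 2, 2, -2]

y[n] = sum_k x[k]*h[n-k]. Output length = len(x) + len(h) - 1 = 4 + 4 - 1 = 7.
y[0] = 2*-2 = -4
y[1] = -1*-2 + 2*2 = 6
y[2] = 2*-2 + -1*2 + 2*2 = -2
y[3] = 0*-2 + 2*2 + -1*2 + 2*-2 = -2
y[4] = 0*2 + 2*2 + -1*-2 = 6
y[5] = 0*2 + 2*-2 = -4
y[6] = 0*-2 = 0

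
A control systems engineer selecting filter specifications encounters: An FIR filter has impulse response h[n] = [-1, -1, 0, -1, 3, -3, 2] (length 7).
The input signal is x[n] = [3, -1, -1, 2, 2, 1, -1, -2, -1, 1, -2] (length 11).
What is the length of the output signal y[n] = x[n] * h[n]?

For linear convolution, the output length is:
len(y) = len(x) + len(h) - 1 = 11 + 7 - 1 = 17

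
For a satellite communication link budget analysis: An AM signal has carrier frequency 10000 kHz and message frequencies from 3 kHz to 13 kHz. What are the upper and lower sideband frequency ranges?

Upper sideband (USB) = fc + [fm_low, fm_high] = 10000 + [3, 13] = [10003, 10013] kHz
Lower sideband (LSB) = fc - [fm_high, fm_low] = 10000 - [13, 3] = [9987, 9997] kHz
Total occupied spectrum: 9987 kHz to 10013 kHz (plus carrier at 10000 kHz)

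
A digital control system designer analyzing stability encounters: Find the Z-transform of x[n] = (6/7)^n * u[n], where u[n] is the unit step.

The Z-transform of a^n * u[n] is z/(z-a) for |z| > |a|.
Here a = 6/7, so X(z) = z/(z - (6/7)) = 7z/(7z - 6)
ROC: |z| > 6/7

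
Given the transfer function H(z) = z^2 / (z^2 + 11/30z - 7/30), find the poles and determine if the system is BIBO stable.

Poles are roots of the denominator: z^2 + 11/30z - 7/30 = 0.
Quadratic formula: z = [-(11/30) +/- sqrt((11/30)^2 - 4*(-7/30))] / 2
Discriminant = 121/900 + 14/15 = 961/900; sqrt = 31/30.
z = (-11/30 +/- 31/30) / 2 => z = 1/3 or z = -7/10.
|p1| = 1/3, |p2| = 7/10.
For BIBO stability, all poles must lie inside the unit circle (|p| < 1).
System is STABLE since both |p| < 1.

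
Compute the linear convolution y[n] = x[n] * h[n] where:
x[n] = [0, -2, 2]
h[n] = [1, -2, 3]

y[n] = sum_k x[k]*h[n-k]. Output length = len(x) + len(h) - 1 = 3 + 3 - 1 = 5.
y[0] = 0*1 = 0
y[1] = -2*1 + 0*-2 = -2
y[2] = 2*1 + -2*-2 + 0*3 = 6
y[3] = 2*-2 + -2*3 = -10
y[4] = 2*3 = 6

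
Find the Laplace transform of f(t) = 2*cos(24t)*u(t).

Standard pair: cos(wt)*u(t) <-> s/(s^2+w^2)
With w = 24: L{2*cos(24t)*u(t)} = 2s/(s^2+576)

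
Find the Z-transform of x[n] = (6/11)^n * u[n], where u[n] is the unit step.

The Z-transform of a^n * u[n] is z/(z-a) for |z| > |a|.
Here a = 6/11, so X(z) = z/(z - (6/11)) = 11z/(11z - 6)
ROC: |z| > 6/11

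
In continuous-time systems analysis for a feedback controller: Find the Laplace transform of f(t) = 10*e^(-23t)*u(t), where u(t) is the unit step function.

Standard Laplace transform pair:
e^(-at)*u(t) <-> 1/(s+a)
With a = 23: L{10*e^(-23t)*u(t)} = 10/(s+23), ROC: Re(s) > -23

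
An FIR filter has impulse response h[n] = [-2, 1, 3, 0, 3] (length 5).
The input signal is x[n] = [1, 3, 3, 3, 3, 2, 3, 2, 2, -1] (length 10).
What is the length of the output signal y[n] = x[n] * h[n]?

For linear convolution, the output length is:
len(y) = len(x) + len(h) - 1 = 10 + 5 - 1 = 14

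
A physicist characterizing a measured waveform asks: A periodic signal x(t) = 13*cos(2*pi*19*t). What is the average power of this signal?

Average power of A*cos(wt) is A^2/2.
P = 13^2 / 2 = 169/2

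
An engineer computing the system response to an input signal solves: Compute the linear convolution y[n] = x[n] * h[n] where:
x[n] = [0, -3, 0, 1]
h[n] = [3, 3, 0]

y[n] = sum_k x[k]*h[n-k]. Output length = len(x) + len(h) - 1 = 4 + 3 - 1 = 6.
y[0] = 0*3 = 0
y[1] = -3*3 + 0*3 = -9
y[2] = 0*3 + -3*3 + 0*0 = -9
y[3] = 1*3 + 0*3 + -3*0 = 3
y[4] = 1*3 + 0*0 = 3
y[5] = 1*0 = 0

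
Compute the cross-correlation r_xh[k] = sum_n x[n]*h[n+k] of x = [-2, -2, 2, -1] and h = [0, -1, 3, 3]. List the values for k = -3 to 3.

Both sequences indexed from 0 and zero outside their support.
Lags with overlap: k = -3 to 3.
  r_xh[-3] = x[3]*h[0] = 0
  r_xh[-2] = x[2]*h[0] + x[3]*h[1] = 1
  r_xh[-1] = x[1]*h[0] + x[2]*h[1] + x[3]*h[2] = -5
  r_xh[0] = x[0]*h[0] + x[1]*h[1] + x[2]*h[2] + x[3]*h[3] = 5
  r_xh[1] = x[0]*h[1] + x[1]*h[2] + x[2]*h[3] = 2
  r_xh[2] = x[0]*h[2] + x[1]*h[3] = -12
  r_xh[3] = x[0]*h[3] = -6
r_xh = [0, 1, -5, 5, 2, -12, -6] (for k = -3, ..., 3)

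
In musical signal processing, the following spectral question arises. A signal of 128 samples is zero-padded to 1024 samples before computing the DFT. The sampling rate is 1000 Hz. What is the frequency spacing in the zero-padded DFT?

Original DFT: N = 128, resolution = f_s/N = 1000/128 = 125/16 Hz
Zero-padded DFT: N = 1024, resolution = f_s/N = 1000/1024 = 125/128 Hz
Zero-padding interpolates the spectrum (finer frequency grid)
but does NOT improve the true spectral resolution (ability to resolve close frequencies).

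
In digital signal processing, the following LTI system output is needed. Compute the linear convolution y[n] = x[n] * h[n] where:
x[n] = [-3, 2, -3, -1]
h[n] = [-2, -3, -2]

y[n] = sum_k x[k]*h[n-k]. Output length = len(x) + len(h) - 1 = 4 + 3 - 1 = 6.
y[0] = -3*-2 = 6
y[1] = 2*-2 + -3*-3 = 5
y[2] = -3*-2 + 2*-3 + -3*-2 = 6
y[3] = -1*-2 + -3*-3 + 2*-2 = 7
y[4] = -1*-3 + -3*-2 = 9
y[5] = -1*-2 = 2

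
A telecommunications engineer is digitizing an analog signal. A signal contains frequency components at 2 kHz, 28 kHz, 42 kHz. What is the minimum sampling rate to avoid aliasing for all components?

The highest frequency component is f_max = 42 kHz.
Nyquist rate = 2 * f_max = 2 * 42 kHz = 84 kHz.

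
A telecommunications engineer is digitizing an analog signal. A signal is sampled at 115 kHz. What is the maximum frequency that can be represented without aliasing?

The maximum frequency that can be represented without aliasing
is the Nyquist frequency: f_max = f_s / 2 = 115 kHz / 2 = 115/2 kHz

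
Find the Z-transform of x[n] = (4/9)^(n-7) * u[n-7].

Time-shifting property: if X(z) = Z{x[n]}, then Z{x[n-d]} = z^(-d) * X(z)
X(z) = z/(z - 4/9) for x[n] = (4/9)^n * u[n]
Z{x[n-7]} = z^(-7) * z/(z - 4/9) = z^(-6)/(z - 4/9)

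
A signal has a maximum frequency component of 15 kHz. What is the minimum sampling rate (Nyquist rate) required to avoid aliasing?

By the Nyquist-Shannon sampling theorem,
the minimum sampling rate (Nyquist rate) must be at least 2 * f_max.
Nyquist rate = 2 * 15 kHz = 30 kHz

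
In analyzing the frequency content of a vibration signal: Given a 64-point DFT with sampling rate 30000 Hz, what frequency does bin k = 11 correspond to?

The frequency of DFT bin k is: f_k = k * f_s / N
f_11 = 11 * 30000 / 64 = 20625/4 Hz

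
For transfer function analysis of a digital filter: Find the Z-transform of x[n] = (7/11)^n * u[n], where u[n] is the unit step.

The Z-transform of a^n * u[n] is z/(z-a) for |z| > |a|.
Here a = 7/11, so X(z) = z/(z - (7/11)) = 11z/(11z - 7)
ROC: |z| > 7/11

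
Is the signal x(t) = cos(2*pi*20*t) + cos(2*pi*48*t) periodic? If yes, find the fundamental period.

f1 = 20 Hz, f2 = 48 Hz
Period T1 = 1/20, T2 = 1/48
Ratio T1/T2 = 48/20, which is rational.
The signal is periodic with fundamental period T = 1/GCD(20,48) = 1/4 s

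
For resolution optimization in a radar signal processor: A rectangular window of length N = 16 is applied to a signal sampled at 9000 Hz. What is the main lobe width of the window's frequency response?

For a rectangular window of length N,
the main lobe width in frequency is 2*f_s/N.
= 2*9000/16 = 1125 Hz
This determines the minimum frequency separation for resolving two sinusoids.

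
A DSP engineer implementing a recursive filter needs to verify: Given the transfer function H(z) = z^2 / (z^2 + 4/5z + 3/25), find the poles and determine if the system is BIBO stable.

Poles are roots of the denominator: z^2 + 4/5z + 3/25 = 0.
Quadratic formula: z = [-(4/5) +/- sqrt((4/5)^2 - 4*(3/25))] / 2
Discriminant = 16/25 - 12/25 = 4/25; sqrt = 2/5.
z = (-4/5 +/- 2/5) / 2 => z = -1/5 or z = -3/5.
|p1| = 1/5, |p2| = 3/5.
For BIBO stability, all poles must lie inside the unit circle (|p| < 1).
System is STABLE since both |p| < 1.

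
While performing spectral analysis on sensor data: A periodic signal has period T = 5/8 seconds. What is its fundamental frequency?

The fundamental frequency is the reciprocal of the period.
f = 1/T = 1/(5/8) = 8/5 Hz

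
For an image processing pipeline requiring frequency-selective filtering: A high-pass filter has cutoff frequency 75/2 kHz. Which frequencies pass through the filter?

A high-pass filter passes all frequencies above the cutoff frequency 75/2 kHz and attenuates lower frequencies.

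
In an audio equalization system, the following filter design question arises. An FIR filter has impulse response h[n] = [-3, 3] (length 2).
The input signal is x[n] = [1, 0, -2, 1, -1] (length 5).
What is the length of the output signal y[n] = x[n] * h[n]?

For linear convolution, the output length is:
len(y) = len(x) + len(h) - 1 = 5 + 2 - 1 = 6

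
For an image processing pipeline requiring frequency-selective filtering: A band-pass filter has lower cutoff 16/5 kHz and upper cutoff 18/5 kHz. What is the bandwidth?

Bandwidth = f_high - f_low
= 18/5 kHz - 16/5 kHz = 2/5 kHz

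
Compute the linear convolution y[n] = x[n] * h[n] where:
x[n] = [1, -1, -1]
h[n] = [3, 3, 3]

y[n] = sum_k x[k]*h[n-k]. Output length = len(x) + len(h) - 1 = 3 + 3 - 1 = 5.
y[0] = 1*3 = 3
y[1] = -1*3 + 1*3 = 0
y[2] = -1*3 + -1*3 + 1*3 = -3
y[3] = -1*3 + -1*3 = -6
y[4] = -1*3 = -3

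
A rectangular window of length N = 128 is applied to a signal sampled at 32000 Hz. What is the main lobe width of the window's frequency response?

For a rectangular window of length N,
the main lobe width in frequency is 2*f_s/N.
= 2*32000/128 = 500 Hz
This determines the minimum frequency separation for resolving two sinusoids.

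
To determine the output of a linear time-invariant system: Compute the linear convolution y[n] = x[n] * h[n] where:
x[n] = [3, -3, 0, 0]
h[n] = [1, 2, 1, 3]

y[n] = sum_k x[k]*h[n-k]. Output length = len(x) + len(h) - 1 = 4 + 4 - 1 = 7.
y[0] = 3*1 = 3
y[1] = -3*1 + 3*2 = 3
y[2] = 0*1 + -3*2 + 3*1 = -3
y[3] = 0*1 + 0*2 + -3*1 + 3*3 = 6
y[4] = 0*2 + 0*1 + -3*3 = -9
y[5] = 0*1 + 0*3 = 0
y[6] = 0*3 = 0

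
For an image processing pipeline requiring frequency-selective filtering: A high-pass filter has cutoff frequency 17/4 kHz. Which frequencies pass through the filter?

A high-pass filter passes all frequencies above the cutoff frequency 17/4 kHz and attenuates lower frequencies.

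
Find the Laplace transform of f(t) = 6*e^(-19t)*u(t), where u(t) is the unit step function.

Standard Laplace transform pair:
e^(-at)*u(t) <-> 1/(s+a)
With a = 19: L{6*e^(-19t)*u(t)} = 6/(s+19), ROC: Re(s) > -19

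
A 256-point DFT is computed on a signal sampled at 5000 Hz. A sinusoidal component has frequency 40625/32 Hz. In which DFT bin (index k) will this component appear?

DFT frequency resolution = f_s/N = 5000/256 = 625/32 Hz
Bin index k = f_signal / resolution = 40625/32 / 625/32 = 65
The signal frequency 40625/32 Hz falls in DFT bin k = 65.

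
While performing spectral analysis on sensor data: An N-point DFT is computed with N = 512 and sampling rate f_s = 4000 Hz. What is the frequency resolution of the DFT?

DFT frequency resolution = f_s / N
= 4000 / 512 = 125/16 Hz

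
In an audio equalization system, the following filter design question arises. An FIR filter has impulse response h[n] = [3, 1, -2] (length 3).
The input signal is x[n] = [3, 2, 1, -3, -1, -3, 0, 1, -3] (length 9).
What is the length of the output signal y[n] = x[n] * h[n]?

For linear convolution, the output length is:
len(y) = len(x) + len(h) - 1 = 9 + 3 - 1 = 11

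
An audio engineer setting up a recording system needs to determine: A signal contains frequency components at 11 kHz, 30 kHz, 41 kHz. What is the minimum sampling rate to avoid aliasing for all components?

The highest frequency component is f_max = 41 kHz.
Nyquist rate = 2 * f_max = 2 * 41 kHz = 82 kHz.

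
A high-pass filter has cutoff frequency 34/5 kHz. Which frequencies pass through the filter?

A high-pass filter passes all frequencies above the cutoff frequency 34/5 kHz and attenuates lower frequencies.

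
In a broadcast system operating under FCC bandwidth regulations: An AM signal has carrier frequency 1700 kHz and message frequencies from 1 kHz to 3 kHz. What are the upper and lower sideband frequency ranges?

Upper sideband (USB) = fc + [fm_low, fm_high] = 1700 + [1, 3] = [1701, 1703] kHz
Lower sideband (LSB) = fc - [fm_high, fm_low] = 1700 - [3, 1] = [1697, 1699] kHz
Total occupied spectrum: 1697 kHz to 1703 kHz (plus carrier at 1700 kHz)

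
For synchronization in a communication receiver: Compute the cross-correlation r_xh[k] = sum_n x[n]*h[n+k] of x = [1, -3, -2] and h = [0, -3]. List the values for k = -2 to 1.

Both sequences indexed from 0 and zero outside their support.
Lags with overlap: k = -2 to 1.
  r_xh[-2] = x[2]*h[0] = 0
  r_xh[-1] = x[1]*h[0] + x[2]*h[1] = 6
  r_xh[0] = x[0]*h[0] + x[1]*h[1] = 9
  r_xh[1] = x[0]*h[1] = -3
r_xh = [0, 6, 9, -3] (for k = -2, ..., 1)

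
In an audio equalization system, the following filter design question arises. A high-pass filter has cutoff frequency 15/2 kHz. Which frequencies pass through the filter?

A high-pass filter passes all frequencies above the cutoff frequency 15/2 kHz and attenuates lower frequencies.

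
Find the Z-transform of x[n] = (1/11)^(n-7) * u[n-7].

Time-shifting property: if X(z) = Z{x[n]}, then Z{x[n-d]} = z^(-d) * X(z)
X(z) = z/(z - 1/11) for x[n] = (1/11)^n * u[n]
Z{x[n-7]} = z^(-7) * z/(z - 1/11) = z^(-6)/(z - 1/11)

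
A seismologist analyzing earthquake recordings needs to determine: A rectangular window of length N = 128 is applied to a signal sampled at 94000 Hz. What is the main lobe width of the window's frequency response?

For a rectangular window of length N,
the main lobe width in frequency is 2*f_s/N.
= 2*94000/128 = 5875/4 Hz
This determines the minimum frequency separation for resolving two sinusoids.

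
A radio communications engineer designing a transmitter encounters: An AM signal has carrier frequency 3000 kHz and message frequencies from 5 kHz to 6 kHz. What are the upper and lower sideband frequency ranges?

Upper sideband (USB) = fc + [fm_low, fm_high] = 3000 + [5, 6] = [3005, 3006] kHz
Lower sideband (LSB) = fc - [fm_high, fm_low] = 3000 - [6, 5] = [2994, 2995] kHz
Total occupied spectrum: 2994 kHz to 3006 kHz (plus carrier at 3000 kHz)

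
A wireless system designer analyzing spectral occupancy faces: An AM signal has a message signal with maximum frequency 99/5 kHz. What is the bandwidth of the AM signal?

In AM (double-sideband), the bandwidth is twice the message frequency.
BW = 2 * f_m = 2 * 99/5 kHz = 198/5 kHz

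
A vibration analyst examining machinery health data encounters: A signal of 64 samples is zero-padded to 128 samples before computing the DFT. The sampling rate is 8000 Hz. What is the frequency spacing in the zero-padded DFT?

Original DFT: N = 64, resolution = f_s/N = 8000/64 = 125 Hz
Zero-padded DFT: N = 128, resolution = f_s/N = 8000/128 = 125/2 Hz
Zero-padding interpolates the spectrum (finer frequency grid)
but does NOT improve the true spectral resolution (ability to resolve close frequencies).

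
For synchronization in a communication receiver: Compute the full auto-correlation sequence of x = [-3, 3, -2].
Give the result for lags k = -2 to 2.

r_xx[k] = sum_m x[m]*x[m+k], indexed from 0, for k = -2 to 2:
  r_xx[-2] = x[2]*x[0] = 6
  r_xx[-1] = x[1]*x[0] + x[2]*x[1] = -15
  r_xx[0] = x[0]*x[0] + x[1]*x[1] + x[2]*x[2] = 22
  r_xx[1] = x[0]*x[1] + x[1]*x[2] = -15
  r_xx[2] = x[0]*x[2] = 6
r_xx = [6, -15, 22, -15, 6]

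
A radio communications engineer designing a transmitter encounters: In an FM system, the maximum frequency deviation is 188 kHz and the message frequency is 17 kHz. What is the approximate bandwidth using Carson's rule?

Carson's rule: BW = 2*(delta_f + f_m)
= 2*(188 + 17) kHz = 410 kHz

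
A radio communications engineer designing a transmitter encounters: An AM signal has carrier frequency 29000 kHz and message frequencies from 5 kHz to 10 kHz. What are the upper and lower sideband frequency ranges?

Upper sideband (USB) = fc + [fm_low, fm_high] = 29000 + [5, 10] = [29005, 29010] kHz
Lower sideband (LSB) = fc - [fm_high, fm_low] = 29000 - [10, 5] = [28990, 28995] kHz
Total occupied spectrum: 28990 kHz to 29010 kHz (plus carrier at 29000 kHz)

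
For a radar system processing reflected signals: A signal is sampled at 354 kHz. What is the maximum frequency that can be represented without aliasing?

The maximum frequency that can be represented without aliasing
is the Nyquist frequency: f_max = f_s / 2 = 354 kHz / 2 = 177 kHz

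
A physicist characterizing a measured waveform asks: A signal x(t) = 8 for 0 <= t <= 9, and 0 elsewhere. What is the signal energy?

Energy = integral of |x(t)|^2 dt over the signal duration
= 8^2 * 9 = 64 * 9 = 576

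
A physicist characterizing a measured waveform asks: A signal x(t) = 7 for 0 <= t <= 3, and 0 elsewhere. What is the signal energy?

Energy = integral of |x(t)|^2 dt over the signal duration
= 7^2 * 3 = 49 * 3 = 147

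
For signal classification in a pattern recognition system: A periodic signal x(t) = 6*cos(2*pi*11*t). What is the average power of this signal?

Average power of A*cos(wt) is A^2/2.
P = 6^2 / 2 = 36/2 = 18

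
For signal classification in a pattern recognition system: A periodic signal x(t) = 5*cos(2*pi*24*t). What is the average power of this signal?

Average power of A*cos(wt) is A^2/2.
P = 5^2 / 2 = 25/2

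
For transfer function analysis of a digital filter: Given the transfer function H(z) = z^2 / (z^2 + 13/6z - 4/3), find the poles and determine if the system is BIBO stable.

Poles are roots of the denominator: z^2 + 13/6z - 4/3 = 0.
Quadratic formula: z = [-(13/6) +/- sqrt((13/6)^2 - 4*(-4/3))] / 2
Discriminant = 169/36 + 16/3 = 361/36; sqrt = 19/6.
z = (-13/6 +/- 19/6) / 2 => z = 1/2 or z = -8/3.
|p1| = 8/3, |p2| = 1/2.
For BIBO stability, all poles must lie inside the unit circle (|p| < 1).
System is UNSTABLE since at least one |p| >= 1.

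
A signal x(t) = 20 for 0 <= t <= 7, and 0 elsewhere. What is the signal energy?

Energy = integral of |x(t)|^2 dt over the signal duration
= 20^2 * 7 = 400 * 7 = 2800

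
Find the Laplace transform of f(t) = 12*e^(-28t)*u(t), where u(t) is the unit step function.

Standard Laplace transform pair:
e^(-at)*u(t) <-> 1/(s+a)
With a = 28: L{12*e^(-28t)*u(t)} = 12/(s+28), ROC: Re(s) > -28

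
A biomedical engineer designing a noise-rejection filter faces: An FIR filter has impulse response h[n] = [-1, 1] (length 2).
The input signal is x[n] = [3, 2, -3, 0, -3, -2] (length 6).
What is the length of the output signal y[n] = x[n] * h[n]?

For linear convolution, the output length is:
len(y) = len(x) + len(h) - 1 = 6 + 2 - 1 = 7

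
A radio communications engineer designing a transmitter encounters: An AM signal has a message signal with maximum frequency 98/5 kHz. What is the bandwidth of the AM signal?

In AM (double-sideband), the bandwidth is twice the message frequency.
BW = 2 * f_m = 2 * 98/5 kHz = 196/5 kHz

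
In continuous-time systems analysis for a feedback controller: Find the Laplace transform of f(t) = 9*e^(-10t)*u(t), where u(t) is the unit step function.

Standard Laplace transform pair:
e^(-at)*u(t) <-> 1/(s+a)
With a = 10: L{9*e^(-10t)*u(t)} = 9/(s+10), ROC: Re(s) > -10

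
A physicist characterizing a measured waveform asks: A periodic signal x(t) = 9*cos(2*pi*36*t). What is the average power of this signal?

Average power of A*cos(wt) is A^2/2.
P = 9^2 / 2 = 81/2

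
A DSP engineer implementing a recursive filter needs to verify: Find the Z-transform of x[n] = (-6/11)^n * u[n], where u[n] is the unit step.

The Z-transform of a^n * u[n] is z/(z-a) for |z| > |a|.
Here a = -6/11, so X(z) = z/(z - (-6/11)) = 11z/(11z + 6)
ROC: |z| > 6/11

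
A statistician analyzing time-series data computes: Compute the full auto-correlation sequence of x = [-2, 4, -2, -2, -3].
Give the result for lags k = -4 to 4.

r_xx[k] = sum_m x[m]*x[m+k], indexed from 0, for k = -4 to 4:
  r_xx[-4] = x[4]*x[0] = 6
  r_xx[-3] = x[3]*x[0] + x[4]*x[1] = -8
  r_xx[-2] = x[2]*x[0] + x[3]*x[1] + x[4]*x[2] = 2
  r_xx[-1] = x[1]*x[0] + x[2]*x[1] + x[3]*x[2] + x[4]*x[3] = -6
  r_xx[0] = x[0]*x[0] + x[1]*x[1] + x[2]*x[2] + x[3]*x[3] + x[4]*x[4] = 37
  r_xx[1] = x[0]*x[1] + x[1]*x[2] + x[2]*x[3] + x[3]*x[4] = -6
  r_xx[2] = x[0]*x[2] + x[1]*x[3] + x[2]*x[4] = 2
  r_xx[3] = x[0]*x[3] + x[1]*x[4] = -8
  r_xx[4] = x[0]*x[4] = 6
r_xx = [6, -8, 2, -6, 37, -6, 2, -8, 6]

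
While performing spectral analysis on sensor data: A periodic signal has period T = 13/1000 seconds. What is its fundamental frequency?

The fundamental frequency is the reciprocal of the period.
f = 1/T = 1/(13/1000) = 1000/13 Hz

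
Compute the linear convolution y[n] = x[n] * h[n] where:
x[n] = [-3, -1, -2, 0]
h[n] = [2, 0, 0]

y[n] = sum_k x[k]*h[n-k]. Output length = len(x) + len(h) - 1 = 4 + 3 - 1 = 6.
y[0] = -3*2 = -6
y[1] = -1*2 + -3*0 = -2
y[2] = -2*2 + -1*0 + -3*0 = -4
y[3] = 0*2 + -2*0 + -1*0 = 0
y[4] = 0*0 + -2*0 = 0
y[5] = 0*0 = 0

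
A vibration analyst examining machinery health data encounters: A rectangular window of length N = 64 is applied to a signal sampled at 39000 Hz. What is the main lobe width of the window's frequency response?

For a rectangular window of length N,
the main lobe width in frequency is 2*f_s/N.
= 2*39000/64 = 4875/4 Hz
This determines the minimum frequency separation for resolving two sinusoids.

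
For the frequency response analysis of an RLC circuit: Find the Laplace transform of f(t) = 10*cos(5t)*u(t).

Standard pair: cos(wt)*u(t) <-> s/(s^2+w^2)
With w = 5: L{10*cos(5t)*u(t)} = 10s/(s^2+25)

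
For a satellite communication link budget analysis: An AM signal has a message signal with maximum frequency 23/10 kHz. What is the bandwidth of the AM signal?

In AM (double-sideband), the bandwidth is twice the message frequency.
BW = 2 * f_m = 2 * 23/10 kHz = 23/5 kHz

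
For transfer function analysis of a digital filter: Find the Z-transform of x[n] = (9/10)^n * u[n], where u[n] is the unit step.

The Z-transform of a^n * u[n] is z/(z-a) for |z| > |a|.
Here a = 9/10, so X(z) = z/(z - (9/10)) = 10z/(10z - 9)
ROC: |z| > 9/10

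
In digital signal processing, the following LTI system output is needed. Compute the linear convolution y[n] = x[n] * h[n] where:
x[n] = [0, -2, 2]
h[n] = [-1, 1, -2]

y[n] = sum_k x[k]*h[n-k]. Output length = len(x) + len(h) - 1 = 3 + 3 - 1 = 5.
y[0] = 0*-1 = 0
y[1] = -2*-1 + 0*1 = 2
y[2] = 2*-1 + -2*1 + 0*-2 = -4
y[3] = 2*1 + -2*-2 = 6
y[4] = 2*-2 = -4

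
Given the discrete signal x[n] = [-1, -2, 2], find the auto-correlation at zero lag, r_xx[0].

The auto-correlation at zero lag r_xx[0] equals the signal energy.
r_xx[0] = sum of x[n]^2 = (-1)^2 + (-2)^2 + 2^2
= 1 + 4 + 4 = 9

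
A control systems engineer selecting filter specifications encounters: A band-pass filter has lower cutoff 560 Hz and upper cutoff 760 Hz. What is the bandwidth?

Bandwidth = f_high - f_low
= 760 Hz - 560 Hz = 200 Hz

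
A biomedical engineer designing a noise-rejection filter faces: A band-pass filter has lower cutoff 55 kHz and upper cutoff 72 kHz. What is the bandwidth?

Bandwidth = f_high - f_low
= 72 kHz - 55 kHz = 17 kHz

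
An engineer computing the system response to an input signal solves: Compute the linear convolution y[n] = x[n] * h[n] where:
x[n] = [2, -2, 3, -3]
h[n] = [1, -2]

y[n] = sum_k x[k]*h[n-k]. Output length = len(x) + len(h) - 1 = 4 + 2 - 1 = 5.
y[0] = 2*1 = 2
y[1] = -2*1 + 2*-2 = -6
y[2] = 3*1 + -2*-2 = 7
y[3] = -3*1 + 3*-2 = -9
y[4] = -3*-2 = 6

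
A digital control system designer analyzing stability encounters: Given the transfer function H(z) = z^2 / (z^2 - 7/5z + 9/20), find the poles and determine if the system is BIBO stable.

Poles are roots of the denominator: z^2 - 7/5z + 9/20 = 0.
Quadratic formula: z = [-(-7/5) +/- sqrt((-7/5)^2 - 4*(9/20))] / 2
Discriminant = 49/25 - 9/5 = 4/25; sqrt = 2/5.
z = (7/5 +/- 2/5) / 2 => z = 9/10 or z = 1/2.
|p1| = 1/2, |p2| = 9/10.
For BIBO stability, all poles must lie inside the unit circle (|p| < 1).
System is STABLE since both |p| < 1.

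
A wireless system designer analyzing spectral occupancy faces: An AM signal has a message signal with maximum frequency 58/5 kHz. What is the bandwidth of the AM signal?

In AM (double-sideband), the bandwidth is twice the message frequency.
BW = 2 * f_m = 2 * 58/5 kHz = 116/5 kHz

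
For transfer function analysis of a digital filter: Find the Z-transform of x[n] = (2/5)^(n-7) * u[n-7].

Time-shifting property: if X(z) = Z{x[n]}, then Z{x[n-d]} = z^(-d) * X(z)
X(z) = z/(z - 2/5) for x[n] = (2/5)^n * u[n]
Z{x[n-7]} = z^(-7) * z/(z - 2/5) = z^(-6)/(z - 2/5)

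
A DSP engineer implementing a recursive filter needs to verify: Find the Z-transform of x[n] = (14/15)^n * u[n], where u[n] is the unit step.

The Z-transform of a^n * u[n] is z/(z-a) for |z| > |a|.
Here a = 14/15, so X(z) = z/(z - (14/15)) = 15z/(15z - 14)
ROC: |z| > 14/15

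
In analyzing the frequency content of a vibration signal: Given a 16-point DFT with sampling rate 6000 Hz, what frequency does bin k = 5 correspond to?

The frequency of DFT bin k is: f_k = k * f_s / N
f_5 = 5 * 6000 / 16 = 1875 Hz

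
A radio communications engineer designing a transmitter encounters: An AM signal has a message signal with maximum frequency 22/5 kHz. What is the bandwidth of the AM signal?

In AM (double-sideband), the bandwidth is twice the message frequency.
BW = 2 * f_m = 2 * 22/5 kHz = 44/5 kHz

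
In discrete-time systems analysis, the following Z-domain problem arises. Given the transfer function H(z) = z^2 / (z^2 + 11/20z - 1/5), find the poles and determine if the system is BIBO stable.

Poles are roots of the denominator: z^2 + 11/20z - 1/5 = 0.
Quadratic formula: z = [-(11/20) +/- sqrt((11/20)^2 - 4*(-1/5))] / 2
Discriminant = 121/400 + 4/5 = 441/400; sqrt = 21/20.
z = (-11/20 +/- 21/20) / 2 => z = 1/4 or z = -4/5.
|p1| = 4/5, |p2| = 1/4.
For BIBO stability, all poles must lie inside the unit circle (|p| < 1).
System is STABLE since both |p| < 1.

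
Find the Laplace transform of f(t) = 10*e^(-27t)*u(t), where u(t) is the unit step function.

Standard Laplace transform pair:
e^(-at)*u(t) <-> 1/(s+a)
With a = 27: L{10*e^(-27t)*u(t)} = 10/(s+27), ROC: Re(s) > -27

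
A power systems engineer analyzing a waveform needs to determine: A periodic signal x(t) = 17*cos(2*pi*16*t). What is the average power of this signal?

Average power of A*cos(wt) is A^2/2.
P = 17^2 / 2 = 289/2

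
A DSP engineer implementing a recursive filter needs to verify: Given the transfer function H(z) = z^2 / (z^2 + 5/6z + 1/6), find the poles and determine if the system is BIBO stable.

Poles are roots of the denominator: z^2 + 5/6z + 1/6 = 0.
Quadratic formula: z = [-(5/6) +/- sqrt((5/6)^2 - 4*(1/6))] / 2
Discriminant = 25/36 - 2/3 = 1/36; sqrt = 1/6.
z = (-5/6 +/- 1/6) / 2 => z = -1/3 or z = -1/2.
|p1| = 1/3, |p2| = 1/2.
For BIBO stability, all poles must lie inside the unit circle (|p| < 1).
System is STABLE since both |p| < 1.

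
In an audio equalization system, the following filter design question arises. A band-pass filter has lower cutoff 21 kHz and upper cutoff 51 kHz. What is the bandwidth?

Bandwidth = f_high - f_low
= 51 kHz - 21 kHz = 30 kHz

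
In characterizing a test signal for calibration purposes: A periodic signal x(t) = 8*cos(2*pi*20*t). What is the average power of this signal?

Average power of A*cos(wt) is A^2/2.
P = 8^2 / 2 = 64/2 = 32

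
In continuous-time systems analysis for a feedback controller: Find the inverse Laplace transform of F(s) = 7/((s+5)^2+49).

Standard pair: w/((s+a)^2+w^2) <-> e^(-at)*sin(wt)*u(t)
With a=5, w=7: f(t) = e^(-5t)*sin(7t)*u(t)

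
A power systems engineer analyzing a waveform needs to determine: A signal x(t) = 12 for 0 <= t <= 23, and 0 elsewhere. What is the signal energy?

Energy = integral of |x(t)|^2 dt over the signal duration
= 12^2 * 23 = 144 * 23 = 3312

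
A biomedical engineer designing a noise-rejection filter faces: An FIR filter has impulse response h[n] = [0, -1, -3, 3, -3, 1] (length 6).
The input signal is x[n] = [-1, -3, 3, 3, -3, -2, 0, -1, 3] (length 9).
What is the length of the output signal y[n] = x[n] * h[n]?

For linear convolution, the output length is:
len(y) = len(x) + len(h) - 1 = 9 + 6 - 1 = 14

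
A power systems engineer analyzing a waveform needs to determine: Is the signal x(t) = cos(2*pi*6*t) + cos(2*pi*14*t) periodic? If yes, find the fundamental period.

f1 = 6 Hz, f2 = 14 Hz
Period T1 = 1/6, T2 = 1/14
Ratio T1/T2 = 14/6, which is rational.
The signal is periodic with fundamental period T = 1/GCD(6,14) = 1/2 s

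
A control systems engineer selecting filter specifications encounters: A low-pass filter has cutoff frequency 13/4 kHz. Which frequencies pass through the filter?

A low-pass filter passes all frequencies below the cutoff frequency 13/4 kHz and attenuates higher frequencies.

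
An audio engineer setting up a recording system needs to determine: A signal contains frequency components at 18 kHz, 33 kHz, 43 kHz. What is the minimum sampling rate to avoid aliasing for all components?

The highest frequency component is f_max = 43 kHz.
Nyquist rate = 2 * f_max = 2 * 43 kHz = 86 kHz.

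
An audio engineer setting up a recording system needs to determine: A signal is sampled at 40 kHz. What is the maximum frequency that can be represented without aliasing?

The maximum frequency that can be represented without aliasing
is the Nyquist frequency: f_max = f_s / 2 = 40 kHz / 2 = 20 kHz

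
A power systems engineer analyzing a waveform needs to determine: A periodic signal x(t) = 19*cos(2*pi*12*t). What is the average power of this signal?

Average power of A*cos(wt) is A^2/2.
P = 19^2 / 2 = 361/2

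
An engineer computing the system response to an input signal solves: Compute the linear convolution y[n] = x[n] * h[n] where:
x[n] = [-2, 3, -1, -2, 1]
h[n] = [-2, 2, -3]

y[n] = sum_k x[k]*h[n-k]. Output length = len(x) + len(h) - 1 = 5 + 3 - 1 = 7.
y[0] = -2*-2 = 4
y[1] = 3*-2 + -2*2 = -10
y[2] = -1*-2 + 3*2 + -2*-3 = 14
y[3] = -2*-2 + -1*2 + 3*-3 = -7
y[4] = 1*-2 + -2*2 + -1*-3 = -3
y[5] = 1*2 + -2*-3 = 8
y[6] = 1*-3 = -3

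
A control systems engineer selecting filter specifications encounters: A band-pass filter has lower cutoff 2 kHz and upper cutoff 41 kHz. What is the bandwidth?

Bandwidth = f_high - f_low
= 41 kHz - 2 kHz = 39 kHz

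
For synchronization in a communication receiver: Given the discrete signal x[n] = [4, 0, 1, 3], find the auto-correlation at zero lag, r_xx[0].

The auto-correlation at zero lag r_xx[0] equals the signal energy.
r_xx[0] = sum of x[n]^2 = 4^2 + 0^2 + 1^2 + 3^2
= 16 + 0 + 1 + 9 = 26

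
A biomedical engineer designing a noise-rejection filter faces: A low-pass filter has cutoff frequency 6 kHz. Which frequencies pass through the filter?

A low-pass filter passes all frequencies below the cutoff frequency 6 kHz and attenuates higher frequencies.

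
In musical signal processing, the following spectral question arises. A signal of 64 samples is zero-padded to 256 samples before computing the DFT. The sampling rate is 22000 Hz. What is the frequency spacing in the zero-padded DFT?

Original DFT: N = 64, resolution = f_s/N = 22000/64 = 1375/4 Hz
Zero-padded DFT: N = 256, resolution = f_s/N = 22000/256 = 1375/16 Hz
Zero-padding interpolates the spectrum (finer frequency grid)
but does NOT improve the true spectral resolution (ability to resolve close frequencies).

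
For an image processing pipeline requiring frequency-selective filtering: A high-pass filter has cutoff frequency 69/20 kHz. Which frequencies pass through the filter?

A high-pass filter passes all frequencies above the cutoff frequency 69/20 kHz and attenuates lower frequencies.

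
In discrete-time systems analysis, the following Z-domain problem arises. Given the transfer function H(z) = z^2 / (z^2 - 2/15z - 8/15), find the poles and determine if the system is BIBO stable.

Poles are roots of the denominator: z^2 - 2/15z - 8/15 = 0.
Quadratic formula: z = [-(-2/15) +/- sqrt((-2/15)^2 - 4*(-8/15))] / 2
Discriminant = 4/225 + 32/15 = 484/225; sqrt = 22/15.
z = (2/15 +/- 22/15) / 2 => z = 4/5 or z = -2/3.
|p1| = 4/5, |p2| = 2/3.
For BIBO stability, all poles must lie inside the unit circle (|p| < 1).
System is STABLE since both |p| < 1.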